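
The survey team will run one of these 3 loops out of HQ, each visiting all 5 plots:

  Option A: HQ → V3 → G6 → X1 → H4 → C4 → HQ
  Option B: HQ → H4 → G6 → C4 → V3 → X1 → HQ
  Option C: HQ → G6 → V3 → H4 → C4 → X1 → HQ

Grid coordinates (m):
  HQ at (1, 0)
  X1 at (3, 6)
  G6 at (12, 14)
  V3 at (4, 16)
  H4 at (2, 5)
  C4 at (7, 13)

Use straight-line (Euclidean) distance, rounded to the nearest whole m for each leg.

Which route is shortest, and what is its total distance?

Option A: 16 + 8 + 12 + 1 + 9 + 14 = 60
Option B: 5 + 13 + 5 + 4 + 10 + 6 = 43
Option C: 18 + 8 + 11 + 9 + 8 + 6 = 60

Shortest is Option B, total 43 m.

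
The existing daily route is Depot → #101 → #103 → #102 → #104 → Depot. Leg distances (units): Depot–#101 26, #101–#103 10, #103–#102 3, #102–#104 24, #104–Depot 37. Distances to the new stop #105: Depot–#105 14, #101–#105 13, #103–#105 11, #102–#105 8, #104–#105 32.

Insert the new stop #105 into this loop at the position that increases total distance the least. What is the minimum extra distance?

Adding 1 by placing #105 on the Depot–#101 leg.

Insertion cost between consecutive stops i–j is d(i,#105) + d(#105,j) − d(i,j):
  between Depot and #101: 14 + 13 − 26 = 1
  between #101 and #103: 13 + 11 − 10 = 14
  between #103 and #102: 11 + 8 − 3 = 16
  between #102 and #104: 8 + 32 − 24 = 16
  between #104 and Depot: 32 + 14 − 37 = 9
Cheapest insertion is between Depot and #101, adding 1.
New total = 100 + 1 = 101.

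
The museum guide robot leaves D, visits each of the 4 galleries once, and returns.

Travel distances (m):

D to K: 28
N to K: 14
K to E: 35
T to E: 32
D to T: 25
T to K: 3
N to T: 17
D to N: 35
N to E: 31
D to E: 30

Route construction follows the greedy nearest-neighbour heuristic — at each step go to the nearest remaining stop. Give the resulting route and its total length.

D → [T:25 / K:28 / E:30 / N:35] → T (25)
T → [K:3 / N:17 / E:32] → K (3)
K → [N:14 / E:35] → N (14)
N → [E:31] → E (31)
Return E→D: 30.
Total = 25 + 3 + 14 + 31 + 30 = 103.

Nearest-neighbour total = 103 m; route D → T → K → N → E → D.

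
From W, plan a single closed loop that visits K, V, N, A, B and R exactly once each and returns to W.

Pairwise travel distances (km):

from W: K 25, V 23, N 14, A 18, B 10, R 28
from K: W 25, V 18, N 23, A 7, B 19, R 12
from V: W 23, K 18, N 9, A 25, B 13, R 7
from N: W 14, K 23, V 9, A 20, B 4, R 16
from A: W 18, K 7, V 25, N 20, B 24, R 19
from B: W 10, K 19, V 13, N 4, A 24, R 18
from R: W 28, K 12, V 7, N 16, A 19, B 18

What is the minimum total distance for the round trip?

W - K - V - N - A - B - R - W: 25+18+9+20+24+18+28 = 142
W - K - V - N - A - R - B - W: 25+18+9+20+19+18+10 = 119
W - K - V - N - B - A - R - W: 25+18+9+4+24+19+28 = 127
W - K - V - N - B - R - A - W: 25+18+9+4+18+19+18 = 111
W - K - V - N - R - A - B - W: 25+18+9+16+19+24+10 = 121
W - K - V - N - R - B - A - W: 25+18+9+16+18+24+18 = 128
W - K - V - A - N - B - R - W: 25+18+25+20+4+18+28 = 138
W - K - V - A - N - R - B - W: 25+18+25+20+16+18+10 = 132
… (352 more)
W - A - K - R - V - N - B - W: 18+7+12+7+9+4+10 = 67  ← best
The minimum is 67.
One optimal route: W → A → K → R → V → N → B → W (or its reverse).

Shortest round trip = 67 km.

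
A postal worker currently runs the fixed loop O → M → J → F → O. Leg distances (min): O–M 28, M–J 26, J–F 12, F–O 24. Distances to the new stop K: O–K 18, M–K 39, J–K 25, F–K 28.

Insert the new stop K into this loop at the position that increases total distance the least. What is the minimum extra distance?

Insertion cost between consecutive stops i–j is d(i,K) + d(K,j) − d(i,j):
  between O and M: 18 + 39 − 28 = 29
  between M and J: 39 + 25 − 26 = 38
  between J and F: 25 + 28 − 12 = 41
  between F and O: 28 + 18 − 24 = 22
Cheapest insertion is between F and O, adding 22.
New total = 90 + 22 = 112.

Adding 22 min by placing K on the F–O leg.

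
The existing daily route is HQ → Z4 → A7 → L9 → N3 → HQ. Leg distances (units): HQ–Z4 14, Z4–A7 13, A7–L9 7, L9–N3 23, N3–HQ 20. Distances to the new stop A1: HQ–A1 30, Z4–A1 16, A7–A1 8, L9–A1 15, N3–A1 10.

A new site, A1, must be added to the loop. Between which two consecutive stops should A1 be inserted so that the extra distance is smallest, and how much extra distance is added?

Adding 2 by placing A1 on the L9–N3 leg.

Insertion cost between consecutive stops i–j is d(i,A1) + d(A1,j) − d(i,j):
  between HQ and Z4: 30 + 16 − 14 = 32
  between Z4 and A7: 16 + 8 − 13 = 11
  between A7 and L9: 8 + 15 − 7 = 16
  between L9 and N3: 15 + 10 − 23 = 2
  between N3 and HQ: 10 + 30 − 20 = 20
Cheapest insertion is between L9 and N3, adding 2.
New total = 77 + 2 = 79.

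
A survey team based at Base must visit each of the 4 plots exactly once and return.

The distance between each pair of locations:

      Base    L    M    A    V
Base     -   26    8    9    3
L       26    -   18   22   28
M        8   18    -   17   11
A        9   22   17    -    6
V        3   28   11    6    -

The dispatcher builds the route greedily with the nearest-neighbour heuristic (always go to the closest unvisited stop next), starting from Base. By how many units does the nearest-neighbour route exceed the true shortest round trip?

13 longer than the optimal tour.

From Base: V=3, M=8, A=9, L=26 → choose V (3).
From V: A=6, M=11, L=28 → choose A (6).
From A: M=17, L=22 → choose M (17).
From M: L=18 → choose L (18).
NN route Base → V → A → M → L → Base costs 70.
Optimal: Base → M → L → A → V → Base costs 57 (by enumerating all 12 distinct tours).
Excess = 70 − 57 = 13.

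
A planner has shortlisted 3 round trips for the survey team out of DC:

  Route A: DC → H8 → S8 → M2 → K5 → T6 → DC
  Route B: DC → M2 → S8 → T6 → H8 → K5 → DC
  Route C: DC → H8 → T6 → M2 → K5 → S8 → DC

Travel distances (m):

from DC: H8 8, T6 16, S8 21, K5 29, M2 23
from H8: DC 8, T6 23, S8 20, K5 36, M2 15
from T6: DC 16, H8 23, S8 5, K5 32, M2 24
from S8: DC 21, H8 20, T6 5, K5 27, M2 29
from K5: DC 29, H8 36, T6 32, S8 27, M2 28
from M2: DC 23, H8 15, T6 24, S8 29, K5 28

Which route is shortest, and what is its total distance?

Shortest is Route C, total 131 m.

Route A: 8 + 20 + 29 + 28 + 32 + 16 = 133
Route B: 23 + 29 + 5 + 23 + 36 + 29 = 145
Route C: 8 + 23 + 24 + 28 + 27 + 21 = 131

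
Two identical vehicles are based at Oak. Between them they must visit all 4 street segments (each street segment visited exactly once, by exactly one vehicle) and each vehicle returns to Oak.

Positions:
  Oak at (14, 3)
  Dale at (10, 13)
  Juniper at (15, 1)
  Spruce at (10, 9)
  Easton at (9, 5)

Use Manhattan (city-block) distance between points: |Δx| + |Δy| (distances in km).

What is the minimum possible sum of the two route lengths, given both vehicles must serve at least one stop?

Check every non-empty split of the stops between the two vehicles; for each half take its own optimal tour:
  {Dale} + {Juniper, Spruce, Easton}: 28 + 28 = 56
  {Juniper} + {Dale, Spruce, Easton}: 6 + 30 = 36
  {Dale, Juniper} + {Spruce, Easton}: 34 + 22 = 56
  {Spruce} + {Dale, Juniper, Easton}: 20 + 36 = 56
  {Dale, Spruce} + {Juniper, Easton}: 28 + 20 = 48
  {Juniper, Spruce} + {Dale, Easton}: 26 + 30 = 56
  … (7 splits in total)
Best: vehicle 1 Oak → Juniper → Oak = 6; vehicle 2 Oak → Dale → Spruce → Easton → Oak = 30; combined 36.

36 km — the smallest possible combined total.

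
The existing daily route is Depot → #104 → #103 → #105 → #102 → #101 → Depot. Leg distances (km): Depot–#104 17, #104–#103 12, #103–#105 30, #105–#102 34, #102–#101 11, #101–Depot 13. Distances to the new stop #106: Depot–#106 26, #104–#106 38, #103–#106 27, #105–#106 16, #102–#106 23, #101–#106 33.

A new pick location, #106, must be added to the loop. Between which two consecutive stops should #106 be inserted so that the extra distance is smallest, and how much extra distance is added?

+5 km — insert #106 between #105 and #102.

Insertion cost between consecutive stops i–j is d(i,#106) + d(#106,j) − d(i,j):
  between Depot and #104: 26 + 38 − 17 = 47
  between #104 and #103: 38 + 27 − 12 = 53
  between #103 and #105: 27 + 16 − 30 = 13
  between #105 and #102: 16 + 23 − 34 = 5
  between #102 and #101: 23 + 33 − 11 = 45
  between #101 and Depot: 33 + 26 − 13 = 46
Cheapest insertion is between #105 and #102, adding 5.
New total = 117 + 5 = 122.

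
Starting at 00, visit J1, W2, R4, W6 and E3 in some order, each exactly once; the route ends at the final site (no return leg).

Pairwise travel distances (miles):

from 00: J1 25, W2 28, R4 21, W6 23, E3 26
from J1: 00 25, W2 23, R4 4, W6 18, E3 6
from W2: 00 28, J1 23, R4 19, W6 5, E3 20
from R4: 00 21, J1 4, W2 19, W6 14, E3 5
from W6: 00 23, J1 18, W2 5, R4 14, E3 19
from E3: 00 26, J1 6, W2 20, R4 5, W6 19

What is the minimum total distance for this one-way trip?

Minimum one-way distance = 55 miles.

There are 5! = 120 possible orderings.
00 - J1 - W2 - R4 - W6 - E3: 25+23+19+14+19 = 100
00 - J1 - W2 - R4 - E3 - W6: 25+23+19+5+19 = 91
00 - J1 - W2 - W6 - R4 - E3: 25+23+5+14+5 = 72
00 - J1 - W2 - W6 - E3 - R4: 25+23+5+19+5 = 77
00 - J1 - W2 - E3 - R4 - W6: 25+23+20+5+14 = 87
00 - J1 - W2 - E3 - W6 - R4: 25+23+20+19+14 = 101
00 - J1 - R4 - W2 - W6 - E3: 25+4+19+5+19 = 72
00 - J1 - R4 - W2 - E3 - W6: 25+4+19+20+19 = 87
00 - J1 - R4 - W6 - W2 - E3: 25+4+14+5+20 = 68
00 - J1 - R4 - W6 - E3 - W2: 25+4+14+19+20 = 82
00 - J1 - R4 - E3 - W2 - W6: 25+4+5+20+5 = 59
00 - J1 - R4 - E3 - W6 - W2: 25+4+5+19+5 = 58
00 - J1 - W6 - W2 - R4 - E3: 25+18+5+19+5 = 72
00 - J1 - W6 - W2 - E3 - R4: 25+18+5+20+5 = 73
… (106 more)
00 - J1 - E3 - R4 - W6 - W2: 25+6+5+14+5 = 55  ← best
The minimum is 55.
One shortest path: 00 → J1 → E3 → R4 → W6 → W2.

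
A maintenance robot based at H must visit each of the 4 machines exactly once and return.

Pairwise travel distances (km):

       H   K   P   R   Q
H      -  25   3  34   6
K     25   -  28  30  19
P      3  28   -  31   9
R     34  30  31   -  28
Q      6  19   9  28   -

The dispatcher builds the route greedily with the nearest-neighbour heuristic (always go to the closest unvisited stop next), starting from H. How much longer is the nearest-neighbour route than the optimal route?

H: P=3, Q=6, K=25, R=34 ⇒ P
P: Q=9, K=28, R=31 ⇒ Q
Q: K=19, R=28 ⇒ K
K: R=30 ⇒ R
NN route H → P → Q → K → R → H costs 95.
Optimal: H → P → R → K → Q → H costs 89 (by enumerating all 12 distinct tours).
Excess = 95 − 89 = 6.

Excess over optimum: 6 km.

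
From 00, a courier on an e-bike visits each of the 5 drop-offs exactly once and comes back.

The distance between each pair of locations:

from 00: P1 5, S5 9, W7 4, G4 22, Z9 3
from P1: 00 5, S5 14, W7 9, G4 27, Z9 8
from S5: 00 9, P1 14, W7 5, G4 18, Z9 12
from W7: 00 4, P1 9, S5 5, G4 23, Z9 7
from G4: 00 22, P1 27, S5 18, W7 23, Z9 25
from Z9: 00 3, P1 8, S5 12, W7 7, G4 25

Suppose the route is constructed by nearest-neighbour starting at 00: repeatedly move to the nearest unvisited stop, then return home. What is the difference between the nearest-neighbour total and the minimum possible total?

From 00: Z9=3, W7=4, P1=5, S5=9, G4=22 → choose Z9 (3).
From Z9: W7=7, P1=8, S5=12, G4=25 → choose W7 (7).
From W7: S5=5, P1=9, G4=23 → choose S5 (5).
From S5: P1=14, G4=18 → choose P1 (14).
From P1: G4=27 → choose G4 (27).
NN route 00 → Z9 → W7 → S5 → P1 → G4 → 00 costs 78.
Optimal: 00 → P1 → W7 → S5 → G4 → Z9 → 00 costs 65 (by enumerating all 60 distinct tours).
Excess = 78 − 65 = 13.

13 longer than the optimal tour.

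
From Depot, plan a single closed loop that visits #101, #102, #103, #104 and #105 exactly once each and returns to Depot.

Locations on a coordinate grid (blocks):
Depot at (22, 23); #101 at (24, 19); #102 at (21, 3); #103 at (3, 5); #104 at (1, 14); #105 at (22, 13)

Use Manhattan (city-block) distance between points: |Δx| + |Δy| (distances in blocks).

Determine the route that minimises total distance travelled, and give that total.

Depot → #101 → #102 → #103 → #104 → #105 → Depot: 6+19+20+11+22+10 = 88
Depot → #101 → #102 → #103 → #105 → #104 → Depot: 6+19+20+27+22+30 = 124
Depot → #101 → #102 → #104 → #103 → #105 → Depot: 6+19+31+11+27+10 = 104
Depot → #101 → #102 → #104 → #105 → #103 → Depot: 6+19+31+22+27+37 = 142
Depot → #101 → #102 → #105 → #103 → #104 → Depot: 6+19+11+27+11+30 = 104
Depot → #101 → #102 → #105 → #104 → #103 → Depot: 6+19+11+22+11+37 = 106
Depot → #101 → #103 → #102 → #104 → #105 → Depot: 6+35+20+31+22+10 = 124
Depot → #101 → #103 → #102 → #105 → #104 → Depot: 6+35+20+11+22+30 = 124
Depot → #101 → #103 → #104 → #102 → #105 → Depot: 6+35+11+31+11+10 = 104
Depot → #101 → #103 → #104 → #105 → #102 → Depot: 6+35+11+22+11+21 = 106
Depot → #101 → #103 → #105 → #102 → #104 → Depot: 6+35+27+11+31+30 = 140
Depot → #101 → #103 → #105 → #104 → #102 → Depot: 6+35+27+22+31+21 = 142
Depot → #101 → #104 → #102 → #103 → #105 → Depot: 6+28+31+20+27+10 = 122
Depot → #101 → #104 → #102 → #105 → #103 → Depot: 6+28+31+11+27+37 = 140
… (46 more)
Depot → #101 → #104 → #103 → #102 → #105 → Depot: 6+28+11+20+11+10 = 86  ← best
The minimum is 86.
One optimal route: Depot → #101 → #104 → #103 → #102 → #105 → Depot (or its reverse).

Minimum total distance: 86 blocks.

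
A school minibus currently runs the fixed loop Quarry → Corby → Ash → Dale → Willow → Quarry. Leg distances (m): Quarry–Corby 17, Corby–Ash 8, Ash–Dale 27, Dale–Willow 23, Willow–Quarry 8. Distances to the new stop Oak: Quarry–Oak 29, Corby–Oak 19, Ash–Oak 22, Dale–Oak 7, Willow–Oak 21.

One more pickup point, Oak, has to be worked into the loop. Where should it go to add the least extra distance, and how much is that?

Insertion cost between consecutive stops i–j is d(i,Oak) + d(Oak,j) − d(i,j):
  between Quarry and Corby: 29 + 19 − 17 = 31
  between Corby and Ash: 19 + 22 − 8 = 33
  between Ash and Dale: 22 + 7 − 27 = 2
  between Dale and Willow: 7 + 21 − 23 = 5
  between Willow and Quarry: 21 + 29 − 8 = 42
Cheapest insertion is between Ash and Dale, adding 2.
New total = 83 + 2 = 85.

+2 m — insert Oak between Ash and Dale.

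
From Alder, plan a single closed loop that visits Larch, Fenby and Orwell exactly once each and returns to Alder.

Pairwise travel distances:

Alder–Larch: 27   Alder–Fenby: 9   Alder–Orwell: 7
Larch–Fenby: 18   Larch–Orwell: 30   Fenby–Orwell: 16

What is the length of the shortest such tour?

Shortest round trip = 64.

With 3 stops there are 3!/2 = 3 distinct round trips (a route and its reverse cost the same).
Alder→Larch→Fenby→Orwell→Alder: 27+18+16+7 = 68
Alder→Larch→Orwell→Fenby→Alder: 27+30+16+9 = 82
Alder→Fenby→Larch→Orwell→Alder: 9+18+30+7 = 64
The minimum is 64.
One optimal route: Alder → Fenby → Larch → Orwell → Alder (or its reverse).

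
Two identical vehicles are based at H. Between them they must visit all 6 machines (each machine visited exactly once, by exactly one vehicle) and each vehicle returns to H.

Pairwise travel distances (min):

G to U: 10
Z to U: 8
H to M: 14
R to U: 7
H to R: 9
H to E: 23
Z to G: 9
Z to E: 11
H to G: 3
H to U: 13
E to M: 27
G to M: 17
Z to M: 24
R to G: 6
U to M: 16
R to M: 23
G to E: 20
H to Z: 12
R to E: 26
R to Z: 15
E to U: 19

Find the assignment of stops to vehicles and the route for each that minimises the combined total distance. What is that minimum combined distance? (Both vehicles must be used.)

82 min — the smallest possible combined total.

There are 2^5 − 1 = 31 ways to divide the 6 stops into two non-empty groups. For each, the best each vehicle can do is its own shortest tour through its group:
  {R} + {Z, G, E, U, M}: 18 + 72 = 90
  {Z} + {R, G, E, U, M}: 24 + 76 = 100
  {R, Z} + {G, E, U, M}: 36 + 72 = 108
  {G} + {R, Z, E, U, M}: 6 + 76 = 82
  {R, G} + {Z, E, U, M}: 18 + 72 = 90
  {Z, G} + {R, E, U, M}: 24 + 76 = 100
  … (31 splits in total)
Best: vehicle 1 H → G → H = 6; vehicle 2 H → R → U → Z → E → M → H = 76; combined 82.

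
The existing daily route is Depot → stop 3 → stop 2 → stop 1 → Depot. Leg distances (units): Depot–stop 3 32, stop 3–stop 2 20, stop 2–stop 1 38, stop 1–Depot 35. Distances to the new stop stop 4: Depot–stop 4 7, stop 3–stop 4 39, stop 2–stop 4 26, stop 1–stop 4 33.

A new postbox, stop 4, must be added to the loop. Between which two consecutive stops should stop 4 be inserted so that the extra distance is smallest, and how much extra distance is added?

Adding 5 by placing stop 4 on the stop 1–Depot leg.

Insertion cost between consecutive stops i–j is d(i,stop 4) + d(stop 4,j) − d(i,j):
  between Depot and stop 3: 7 + 39 − 32 = 14
  between stop 3 and stop 2: 39 + 26 − 20 = 45
  between stop 2 and stop 1: 26 + 33 − 38 = 21
  between stop 1 and Depot: 33 + 7 − 35 = 5
Cheapest insertion is between stop 1 and Depot, adding 5.
New total = 125 + 5 = 130.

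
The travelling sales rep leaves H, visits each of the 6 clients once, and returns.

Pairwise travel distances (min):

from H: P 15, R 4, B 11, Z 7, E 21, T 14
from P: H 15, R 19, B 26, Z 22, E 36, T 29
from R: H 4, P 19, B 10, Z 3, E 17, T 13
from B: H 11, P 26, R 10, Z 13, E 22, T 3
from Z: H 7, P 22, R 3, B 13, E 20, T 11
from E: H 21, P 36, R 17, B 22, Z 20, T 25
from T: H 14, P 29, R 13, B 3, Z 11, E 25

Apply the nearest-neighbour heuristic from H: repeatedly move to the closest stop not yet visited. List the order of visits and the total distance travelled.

94 min along H → R → Z → T → B → E → P → H.

From H: distances to unvisited — R=4, Z=7, B=11, T=14, P=15, E=21. Nearest is R (4).
From R: distances to unvisited — Z=3, B=10, T=13, E=17, P=19. Nearest is Z (3).
From Z: distances to unvisited — T=11, B=13, E=20, P=22. Nearest is T (11).
From T: distances to unvisited — B=3, E=25, P=29. Nearest is B (3).
From B: distances to unvisited — E=22, P=26. Nearest is E (22).
From E: distances to unvisited — P=36. Nearest is P (36).
Return P→H: 15.
Total = 4 + 3 + 11 + 3 + 22 + 36 + 15 = 94.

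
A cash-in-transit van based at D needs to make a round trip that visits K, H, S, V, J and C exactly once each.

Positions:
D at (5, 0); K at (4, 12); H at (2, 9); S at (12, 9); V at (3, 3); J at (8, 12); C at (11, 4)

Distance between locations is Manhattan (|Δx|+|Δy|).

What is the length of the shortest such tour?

There are 360 distinct closed tours to check (reversals are equivalent).
D → K → H → S → V → J → C → D: 13+5+10+15+14+11+10 = 78
D → K → H → S → V → C → J → D: 13+5+10+15+9+11+15 = 78
D → K → H → S → J → V → C → D: 13+5+10+7+14+9+10 = 68
D → K → H → S → J → C → V → D: 13+5+10+7+11+9+5 = 60
D → K → H → S → C → V → J → D: 13+5+10+6+9+14+15 = 72
D → K → H → S → C → J → V → D: 13+5+10+6+11+14+5 = 64
D → K → H → V → S → J → C → D: 13+5+7+15+7+11+10 = 68
D → K → H → V → S → C → J → D: 13+5+7+15+6+11+15 = 72
… (352 more)
D → V → H → K → J → S → C → D: 5+7+5+4+7+6+10 = 44  ← best
The minimum is 44.
One optimal route: D → V → H → K → J → S → C → D (or its reverse).

44 — the shortest possible round trip.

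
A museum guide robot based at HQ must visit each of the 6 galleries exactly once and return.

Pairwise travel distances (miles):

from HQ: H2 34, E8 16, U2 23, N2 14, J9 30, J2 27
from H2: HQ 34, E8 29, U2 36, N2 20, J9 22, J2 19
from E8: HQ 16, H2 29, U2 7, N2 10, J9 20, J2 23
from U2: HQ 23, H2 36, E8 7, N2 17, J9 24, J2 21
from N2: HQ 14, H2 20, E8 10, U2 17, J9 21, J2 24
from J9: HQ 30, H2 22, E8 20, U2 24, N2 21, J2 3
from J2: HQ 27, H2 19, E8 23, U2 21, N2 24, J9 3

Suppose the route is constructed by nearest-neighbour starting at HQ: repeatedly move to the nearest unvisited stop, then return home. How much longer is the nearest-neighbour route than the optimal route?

From HQ: N2=14, E8=16, U2=23, J2=27, J9=30, H2=34 → choose N2 (14).
From N2: E8=10, U2=17, H2=20, J9=21, J2=24 → choose E8 (10).
From E8: U2=7, J9=20, J2=23, H2=29 → choose U2 (7).
From U2: J2=21, J9=24, H2=36 → choose J2 (21).
From J2: J9=3, H2=19 → choose J9 (3).
From J9: H2=22 → choose H2 (22).
NN route HQ → N2 → E8 → U2 → J2 → J9 → H2 → HQ costs 111.
Optimal: HQ → E8 → U2 → J9 → J2 → H2 → N2 → HQ costs 103 (by enumerating all 360 distinct tours).
Excess = 111 − 103 = 8.

The nearest-neighbour route is 8 miles longer than optimal.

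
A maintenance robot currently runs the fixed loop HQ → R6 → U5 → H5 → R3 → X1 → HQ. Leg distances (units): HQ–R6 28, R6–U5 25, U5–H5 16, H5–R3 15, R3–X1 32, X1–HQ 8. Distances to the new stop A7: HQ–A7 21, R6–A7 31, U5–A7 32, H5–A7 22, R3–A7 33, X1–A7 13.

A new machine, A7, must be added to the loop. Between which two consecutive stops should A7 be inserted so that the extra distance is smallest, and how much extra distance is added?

Adding 14 by placing A7 on the R3–X1 leg.

Insertion cost between consecutive stops i–j is d(i,A7) + d(A7,j) − d(i,j):
  between HQ and R6: 21 + 31 − 28 = 24
  between R6 and U5: 31 + 32 − 25 = 38
  between U5 and H5: 32 + 22 − 16 = 38
  between H5 and R3: 22 + 33 − 15 = 40
  between R3 and X1: 33 + 13 − 32 = 14
  between X1 and HQ: 13 + 21 − 8 = 26
Cheapest insertion is between R3 and X1, adding 14.
New total = 124 + 14 = 138.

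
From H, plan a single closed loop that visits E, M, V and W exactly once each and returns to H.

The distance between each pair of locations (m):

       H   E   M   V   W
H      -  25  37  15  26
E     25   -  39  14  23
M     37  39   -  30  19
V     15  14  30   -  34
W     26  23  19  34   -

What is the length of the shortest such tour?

With 4 stops there are 4!/2 = 12 distinct round trips (a route and its reverse cost the same).
H → E → M → V → W → H: 25+39+30+34+26 = 154
H → E → M → W → V → H: 25+39+19+34+15 = 132
H → E → V → M → W → H: 25+14+30+19+26 = 114
H → E → V → W → M → H: 25+14+34+19+37 = 129
H → E → W → M → V → H: 25+23+19+30+15 = 112
H → E → W → V → M → H: 25+23+34+30+37 = 149
H → M → E → V → W → H: 37+39+14+34+26 = 150
H → M → E → W → V → H: 37+39+23+34+15 = 148
H → M → V → E → W → H: 37+30+14+23+26 = 130
H → M → W → E → V → H: 37+19+23+14+15 = 108
H → V → E → M → W → H: 15+14+39+19+26 = 113
H → V → M → E → W → H: 15+30+39+23+26 = 133
The minimum is 108.
One optimal route: H → M → W → E → V → H (or its reverse).

Shortest round trip = 108 m.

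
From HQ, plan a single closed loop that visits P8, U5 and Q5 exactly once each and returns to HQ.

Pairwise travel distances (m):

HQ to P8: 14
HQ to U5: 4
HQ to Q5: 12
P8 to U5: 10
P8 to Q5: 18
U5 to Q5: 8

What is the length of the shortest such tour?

There are 3 distinct closed tours to check (reversals are equivalent).
HQ→P8→U5→Q5→HQ: 14+10+8+12 = 44
HQ→P8→Q5→U5→HQ: 14+18+8+4 = 44
HQ→U5→P8→Q5→HQ: 4+10+18+12 = 44
The minimum is 44.
One optimal route: HQ → P8 → U5 → Q5 → HQ (or its reverse).

Shortest round trip = 44 m.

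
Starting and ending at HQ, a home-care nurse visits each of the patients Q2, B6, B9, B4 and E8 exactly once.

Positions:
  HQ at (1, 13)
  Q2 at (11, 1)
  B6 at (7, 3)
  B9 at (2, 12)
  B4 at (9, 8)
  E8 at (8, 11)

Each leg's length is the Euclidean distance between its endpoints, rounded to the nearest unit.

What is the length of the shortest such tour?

Minimum total distance: 32.

With 5 stops there are 5!/2 = 60 distinct round trips (a route and its reverse cost the same).
HQ→Q2→B6→B9→B4→E8→HQ: 16+4+10+8+3+7 = 48
HQ→Q2→B6→B9→E8→B4→HQ: 16+4+10+6+3+9 = 48
HQ→Q2→B6→B4→B9→E8→HQ: 16+4+5+8+6+7 = 46
HQ→Q2→B6→B4→E8→B9→HQ: 16+4+5+3+6+1 = 35
HQ→Q2→B6→E8→B9→B4→HQ: 16+4+8+6+8+9 = 51
HQ→Q2→B6→E8→B4→B9→HQ: 16+4+8+3+8+1 = 40
HQ→Q2→B9→B6→B4→E8→HQ: 16+14+10+5+3+7 = 55
HQ→Q2→B9→B6→E8→B4→HQ: 16+14+10+8+3+9 = 60
HQ→Q2→B9→B4→B6→E8→HQ: 16+14+8+5+8+7 = 58
HQ→Q2→B9→B4→E8→B6→HQ: 16+14+8+3+8+12 = 61
HQ→Q2→B9→E8→B6→B4→HQ: 16+14+6+8+5+9 = 58
HQ→Q2→B9→E8→B4→B6→HQ: 16+14+6+3+5+12 = 56
HQ→Q2→B4→B6→B9→E8→HQ: 16+7+5+10+6+7 = 51
HQ→Q2→B4→B6→E8→B9→HQ: 16+7+5+8+6+1 = 43
… (46 more)
HQ→B9→B6→Q2→B4→E8→HQ: 1+10+4+7+3+7 = 32  ← best
The minimum is 32.
One optimal route: HQ → B9 → B6 → Q2 → B4 → E8 → HQ (or its reverse).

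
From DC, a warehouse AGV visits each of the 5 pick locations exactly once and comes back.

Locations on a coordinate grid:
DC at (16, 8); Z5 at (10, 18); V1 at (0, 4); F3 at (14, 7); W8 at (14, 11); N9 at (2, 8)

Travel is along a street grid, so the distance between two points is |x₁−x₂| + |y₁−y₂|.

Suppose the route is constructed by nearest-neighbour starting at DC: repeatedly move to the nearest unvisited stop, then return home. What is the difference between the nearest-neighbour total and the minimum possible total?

From DC: F3=3, W8=5, N9=14, Z5=16, V1=20 → choose F3 (3).
From F3: W8=4, N9=13, Z5=15, V1=17 → choose W8 (4).
From W8: Z5=11, N9=15, V1=21 → choose Z5 (11).
From Z5: N9=18, V1=24 → choose N9 (18).
From N9: V1=6 → choose V1 (6).
NN route DC → F3 → W8 → Z5 → N9 → V1 → DC costs 62.
Optimal: DC → F3 → V1 → N9 → Z5 → W8 → DC costs 60 (by enumerating all 60 distinct tours).
Excess = 62 − 60 = 2.

Excess over optimum: 2.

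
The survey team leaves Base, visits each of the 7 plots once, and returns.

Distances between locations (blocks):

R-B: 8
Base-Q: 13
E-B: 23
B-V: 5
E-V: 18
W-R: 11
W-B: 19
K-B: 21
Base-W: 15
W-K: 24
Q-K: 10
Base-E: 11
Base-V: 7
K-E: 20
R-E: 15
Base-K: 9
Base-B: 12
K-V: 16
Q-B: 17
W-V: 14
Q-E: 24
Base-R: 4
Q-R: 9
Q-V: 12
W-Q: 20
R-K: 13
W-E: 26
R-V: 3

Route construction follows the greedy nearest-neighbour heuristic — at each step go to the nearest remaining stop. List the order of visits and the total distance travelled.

Base → [R:4 / V:7 / K:9 / E:11 / B:12 / Q:13 / W:15] → R (4)
R → [V:3 / B:8 / Q:9 / W:11 / K:13 / E:15] → V (3)
V → [B:5 / Q:12 / W:14 / K:16 / E:18] → B (5)
B → [Q:17 / W:19 / K:21 / E:23] → Q (17)
Q → [K:10 / W:20 / E:24] → K (10)
K → [E:20 / W:24] → E (20)
E → [W:26] → W (26)
Return W→Base: 15.
Total = 4 + 3 + 5 + 17 + 10 + 20 + 26 + 15 = 100.

Nearest-neighbour total = 100 blocks; route Base → R → V → B → Q → K → E → W → Base.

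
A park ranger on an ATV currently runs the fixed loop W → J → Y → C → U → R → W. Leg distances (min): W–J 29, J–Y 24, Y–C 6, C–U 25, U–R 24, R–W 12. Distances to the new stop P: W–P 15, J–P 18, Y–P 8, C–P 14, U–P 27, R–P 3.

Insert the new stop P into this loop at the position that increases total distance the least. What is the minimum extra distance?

Insertion cost between consecutive stops i–j is d(i,P) + d(P,j) − d(i,j):
  between W and J: 15 + 18 − 29 = 4
  between J and Y: 18 + 8 − 24 = 2
  between Y and C: 8 + 14 − 6 = 16
  between C and U: 14 + 27 − 25 = 16
  between U and R: 27 + 3 − 24 = 6
  between R and W: 3 + 15 − 12 = 6
Cheapest insertion is between J and Y, adding 2.
New total = 120 + 2 = 122.

Minimum extra distance: 2 min, inserting P between J and Y.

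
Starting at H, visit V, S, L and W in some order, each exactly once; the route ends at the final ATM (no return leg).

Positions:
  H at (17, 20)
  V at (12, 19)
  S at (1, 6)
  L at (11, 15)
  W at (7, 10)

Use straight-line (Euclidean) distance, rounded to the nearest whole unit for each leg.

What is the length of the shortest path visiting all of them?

22 — the minimum one-way total.

There are 4! = 24 possible orderings.
H→V→S→L→W: 5+17+13+6 = 41
H→V→S→W→L: 5+17+7+6 = 35
H→V→L→S→W: 5+4+13+7 = 29
H→V→L→W→S: 5+4+6+7 = 22
H→V→W→S→L: 5+10+7+13 = 35
H→V→W→L→S: 5+10+6+13 = 34
H→S→V→L→W: 21+17+4+6 = 48
H→S→V→W→L: 21+17+10+6 = 54
H→S→L→V→W: 21+13+4+10 = 48
H→S→L→W→V: 21+13+6+10 = 50
H→S→W→V→L: 21+7+10+4 = 42
H→S→W→L→V: 21+7+6+4 = 38
H→L→V→S→W: 8+4+17+7 = 36
H→L→V→W→S: 8+4+10+7 = 29
… (10 more)
The minimum is 22.
One shortest path: H → V → L → W → S.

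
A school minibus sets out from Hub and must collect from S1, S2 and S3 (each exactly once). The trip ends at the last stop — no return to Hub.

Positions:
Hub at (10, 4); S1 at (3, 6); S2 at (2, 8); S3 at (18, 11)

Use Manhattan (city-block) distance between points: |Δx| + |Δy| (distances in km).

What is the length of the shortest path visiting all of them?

There are 3! = 6 possible orderings.
Hub → S1 → S2 → S3: 9+3+19 = 31
Hub → S1 → S3 → S2: 9+20+19 = 48
Hub → S2 → S1 → S3: 12+3+20 = 35
Hub → S2 → S3 → S1: 12+19+20 = 51
Hub → S3 → S1 → S2: 15+20+3 = 38
Hub → S3 → S2 → S1: 15+19+3 = 37
The minimum is 31.
One shortest path: Hub → S1 → S2 → S3.

31 km — the minimum one-way total.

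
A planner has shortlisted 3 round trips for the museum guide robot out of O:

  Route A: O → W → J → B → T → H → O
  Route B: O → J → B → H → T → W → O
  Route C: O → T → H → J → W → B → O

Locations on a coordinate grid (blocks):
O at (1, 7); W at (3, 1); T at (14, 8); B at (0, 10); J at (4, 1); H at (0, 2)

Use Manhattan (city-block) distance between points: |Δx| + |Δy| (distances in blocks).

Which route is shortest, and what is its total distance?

Shortest is Route C, total 56 blocks.

Route A: 8 + 1 + 13 + 16 + 20 + 6 = 64
Route B: 9 + 13 + 8 + 20 + 18 + 8 = 76
Route C: 14 + 20 + 5 + 1 + 12 + 4 = 56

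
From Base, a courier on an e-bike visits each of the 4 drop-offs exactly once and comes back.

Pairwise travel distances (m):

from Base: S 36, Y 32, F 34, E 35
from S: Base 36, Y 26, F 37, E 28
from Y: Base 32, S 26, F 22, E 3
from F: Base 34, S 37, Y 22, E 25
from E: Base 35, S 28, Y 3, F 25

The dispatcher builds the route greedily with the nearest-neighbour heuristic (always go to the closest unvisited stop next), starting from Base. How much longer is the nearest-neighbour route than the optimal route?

Excess over optimum: 10 m.

From Base: Y=32, F=34, E=35, S=36 → choose Y (32).
From Y: E=3, F=22, S=26 → choose E (3).
From E: F=25, S=28 → choose F (25).
From F: S=37 → choose S (37).
NN route Base → Y → E → F → S → Base costs 133.
Optimal: Base → S → E → Y → F → Base costs 123 (by enumerating all 12 distinct tours).
Excess = 133 − 123 = 10.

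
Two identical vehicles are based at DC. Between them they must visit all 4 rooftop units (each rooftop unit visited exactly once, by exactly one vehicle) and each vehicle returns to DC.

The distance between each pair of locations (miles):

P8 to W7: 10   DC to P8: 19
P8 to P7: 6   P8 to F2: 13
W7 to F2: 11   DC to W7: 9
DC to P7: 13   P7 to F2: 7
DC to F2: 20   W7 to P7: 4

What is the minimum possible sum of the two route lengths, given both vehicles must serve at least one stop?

Check every non-empty split of the stops between the two vehicles; for each half take its own optimal tour:
  {P8} + {W7, P7, F2}: 38 + 40 = 78
  {W7} + {P8, P7, F2}: 18 + 52 = 70
  {P8, W7} + {P7, F2}: 38 + 40 = 78
  {P7} + {P8, W7, F2}: 26 + 52 = 78
  {P8, P7} + {W7, F2}: 38 + 40 = 78
  {W7, P7} + {P8, F2}: 26 + 52 = 78
  … (7 splits in total)
Best: vehicle 1 DC → W7 → DC = 18; vehicle 2 DC → P8 → P7 → F2 → DC = 52; combined 70.

Minimum combined distance: 70 miles.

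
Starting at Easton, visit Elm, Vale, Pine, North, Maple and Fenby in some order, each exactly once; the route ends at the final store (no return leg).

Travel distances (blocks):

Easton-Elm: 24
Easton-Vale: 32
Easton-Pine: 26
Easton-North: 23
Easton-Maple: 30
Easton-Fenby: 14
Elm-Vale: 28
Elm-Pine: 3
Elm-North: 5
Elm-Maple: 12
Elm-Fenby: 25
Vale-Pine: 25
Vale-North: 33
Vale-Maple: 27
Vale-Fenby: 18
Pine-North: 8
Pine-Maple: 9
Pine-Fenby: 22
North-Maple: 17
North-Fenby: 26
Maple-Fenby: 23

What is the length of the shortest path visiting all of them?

There are 6! = 720 possible orderings.
Easton→Elm→Vale→Pine→North→Maple→Fenby: 24+28+25+8+17+23 = 125
Easton→Elm→Vale→Pine→North→Fenby→Maple: 24+28+25+8+26+23 = 134
Easton→Elm→Vale→Pine→Maple→North→Fenby: 24+28+25+9+17+26 = 129
Easton→Elm→Vale→Pine→Maple→Fenby→North: 24+28+25+9+23+26 = 135
Easton→Elm→Vale→Pine→Fenby→North→Maple: 24+28+25+22+26+17 = 142
Easton→Elm→Vale→Pine→Fenby→Maple→North: 24+28+25+22+23+17 = 139
Easton→Elm→Vale→North→Pine→Maple→Fenby: 24+28+33+8+9+23 = 125
Easton→Elm→Vale→North→Pine→Fenby→Maple: 24+28+33+8+22+23 = 138
… (712 more)
Easton→Fenby→Vale→Maple→Pine→Elm→North: 14+18+27+9+3+5 = 76  ← best
The minimum is 76.
One shortest path: Easton → Fenby → Vale → Maple → Pine → Elm → North.

Shortest open route: 76 blocks.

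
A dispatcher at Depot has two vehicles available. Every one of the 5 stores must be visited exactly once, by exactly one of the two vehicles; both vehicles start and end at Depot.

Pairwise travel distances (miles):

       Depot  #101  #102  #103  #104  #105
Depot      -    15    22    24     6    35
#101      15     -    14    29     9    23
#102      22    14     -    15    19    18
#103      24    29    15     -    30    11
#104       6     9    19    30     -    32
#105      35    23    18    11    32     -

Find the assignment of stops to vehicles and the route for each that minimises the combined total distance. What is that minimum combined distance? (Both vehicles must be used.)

Check every non-empty split of the stops between the two vehicles; for each half take its own optimal tour:
  {#101} + {#102, #103, #104, #105}: 30 + 78 = 108
  {#102} + {#101, #103, #104, #105}: 44 + 73 = 117
  {#101, #102} + {#103, #104, #105}: 51 + 73 = 124
  {#103} + {#101, #102, #104, #105}: 48 + 78 = 126
  {#101, #103} + {#102, #104, #105}: 68 + 78 = 146
  {#102, #103} + {#101, #104, #105}: 61 + 73 = 134
  … (15 splits in total)
  {#104} + {#101, #102, #103, #105}: 12 + 82 = 94  ← best
Best: vehicle 1 Depot → #104 → Depot = 12; vehicle 2 Depot → #101 → #102 → #105 → #103 → Depot = 82; combined 94.

94 miles — the smallest possible combined total.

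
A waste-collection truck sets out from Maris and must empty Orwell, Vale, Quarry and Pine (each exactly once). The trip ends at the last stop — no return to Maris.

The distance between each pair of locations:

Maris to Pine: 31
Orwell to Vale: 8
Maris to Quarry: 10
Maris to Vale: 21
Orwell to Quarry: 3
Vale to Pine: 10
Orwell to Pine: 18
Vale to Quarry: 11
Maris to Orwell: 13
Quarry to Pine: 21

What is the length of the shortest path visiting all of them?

31 — the minimum one-way total.

There are 4! = 24 possible orderings.
Maris→Orwell→Vale→Quarry→Pine: 13+8+11+21 = 53
Maris→Orwell→Vale→Pine→Quarry: 13+8+10+21 = 52
Maris→Orwell→Quarry→Vale→Pine: 13+3+11+10 = 37
Maris→Orwell→Quarry→Pine→Vale: 13+3+21+10 = 47
Maris→Orwell→Pine→Vale→Quarry: 13+18+10+11 = 52
Maris→Orwell→Pine→Quarry→Vale: 13+18+21+11 = 63
Maris→Vale→Orwell→Quarry→Pine: 21+8+3+21 = 53
Maris→Vale→Orwell→Pine→Quarry: 21+8+18+21 = 68
Maris→Vale→Quarry→Orwell→Pine: 21+11+3+18 = 53
Maris→Vale→Quarry→Pine→Orwell: 21+11+21+18 = 71
Maris→Vale→Pine→Orwell→Quarry: 21+10+18+3 = 52
Maris→Vale→Pine→Quarry→Orwell: 21+10+21+3 = 55
Maris→Quarry→Orwell→Vale→Pine: 10+3+8+10 = 31
Maris→Quarry→Orwell→Pine→Vale: 10+3+18+10 = 41
… (10 more)
The minimum is 31.
One shortest path: Maris → Quarry → Orwell → Vale → Pine.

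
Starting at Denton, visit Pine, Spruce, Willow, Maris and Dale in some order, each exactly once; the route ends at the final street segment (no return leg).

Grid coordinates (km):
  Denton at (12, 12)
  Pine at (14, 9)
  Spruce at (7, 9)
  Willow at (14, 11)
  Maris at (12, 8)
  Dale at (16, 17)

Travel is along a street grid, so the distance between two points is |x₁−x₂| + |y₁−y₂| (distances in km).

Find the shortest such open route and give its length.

There are 5! = 120 possible orderings.
Denton → Pine → Spruce → Willow → Maris → Dale: 5+7+9+5+13 = 39
Denton → Pine → Spruce → Willow → Dale → Maris: 5+7+9+8+13 = 42
Denton → Pine → Spruce → Maris → Willow → Dale: 5+7+6+5+8 = 31
Denton → Pine → Spruce → Maris → Dale → Willow: 5+7+6+13+8 = 39
Denton → Pine → Spruce → Dale → Willow → Maris: 5+7+17+8+5 = 42
Denton → Pine → Spruce → Dale → Maris → Willow: 5+7+17+13+5 = 47
Denton → Pine → Willow → Spruce → Maris → Dale: 5+2+9+6+13 = 35
Denton → Pine → Willow → Spruce → Dale → Maris: 5+2+9+17+13 = 46
Denton → Pine → Willow → Maris → Spruce → Dale: 5+2+5+6+17 = 35
Denton → Pine → Willow → Maris → Dale → Spruce: 5+2+5+13+17 = 42
Denton → Pine → Willow → Dale → Spruce → Maris: 5+2+8+17+6 = 38
Denton → Pine → Willow → Dale → Maris → Spruce: 5+2+8+13+6 = 34
Denton → Pine → Maris → Spruce → Willow → Dale: 5+3+6+9+8 = 31
Denton → Pine → Maris → Spruce → Dale → Willow: 5+3+6+17+8 = 39
… (106 more)
Denton → Spruce → Maris → Pine → Willow → Dale: 8+6+3+2+8 = 27  ← best
The minimum is 27.
One shortest path: Denton → Spruce → Maris → Pine → Willow → Dale.

Minimum one-way distance = 27 km.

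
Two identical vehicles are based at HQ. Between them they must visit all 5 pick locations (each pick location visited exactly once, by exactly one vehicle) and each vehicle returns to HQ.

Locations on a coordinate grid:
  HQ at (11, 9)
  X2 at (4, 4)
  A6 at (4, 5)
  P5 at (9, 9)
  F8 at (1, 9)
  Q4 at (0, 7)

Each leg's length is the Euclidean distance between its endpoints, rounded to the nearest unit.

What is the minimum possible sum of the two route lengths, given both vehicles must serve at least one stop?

30 — the smallest possible combined total.

There are 2^4 − 1 = 15 ways to divide the 5 stops into two non-empty groups. For each, the best each vehicle can do is its own shortest tour through its group:
  {X2} + {A6, P5, F8, Q4}: 18 + 24 = 42
  {A6} + {X2, P5, F8, Q4}: 16 + 26 = 42
  {X2, A6} + {P5, F8, Q4}: 18 + 23 = 41
  {P5} + {X2, A6, F8, Q4}: 4 + 26 = 30
  {X2, P5} + {A6, F8, Q4}: 18 + 24 = 42
  {A6, P5} + {X2, F8, Q4}: 16 + 26 = 42
  … (15 splits in total)
Best: vehicle 1 HQ → P5 → HQ = 4; vehicle 2 HQ → X2 → A6 → Q4 → F8 → HQ = 26; combined 30.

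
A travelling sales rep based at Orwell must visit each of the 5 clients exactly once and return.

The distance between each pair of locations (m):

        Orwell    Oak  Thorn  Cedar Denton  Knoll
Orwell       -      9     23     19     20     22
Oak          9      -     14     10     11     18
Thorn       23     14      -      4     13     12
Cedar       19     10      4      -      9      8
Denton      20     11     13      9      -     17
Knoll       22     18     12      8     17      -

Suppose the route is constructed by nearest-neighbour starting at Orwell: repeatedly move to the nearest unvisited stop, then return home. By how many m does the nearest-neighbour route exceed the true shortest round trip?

The nearest-neighbour route is 5 m longer than optimal.

From Orwell: Oak=9, Cedar=19, Denton=20, Knoll=22, Thorn=23 → choose Oak (9).
From Oak: Cedar=10, Denton=11, Thorn=14, Knoll=18 → choose Cedar (10).
From Cedar: Thorn=4, Knoll=8, Denton=9 → choose Thorn (4).
From Thorn: Knoll=12, Denton=13 → choose Knoll (12).
From Knoll: Denton=17 → choose Denton (17).
NN route Orwell → Oak → Cedar → Thorn → Knoll → Denton → Orwell costs 72.
Optimal: Orwell → Oak → Denton → Thorn → Cedar → Knoll → Orwell costs 67 (by enumerating all 60 distinct tours).
Excess = 72 − 67 = 5.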